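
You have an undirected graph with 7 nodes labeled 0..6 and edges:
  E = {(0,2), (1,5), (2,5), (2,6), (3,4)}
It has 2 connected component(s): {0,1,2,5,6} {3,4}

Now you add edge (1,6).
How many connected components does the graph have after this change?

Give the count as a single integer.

Answer: 2

Derivation:
Initial component count: 2
Add (1,6): endpoints already in same component. Count unchanged: 2.
New component count: 2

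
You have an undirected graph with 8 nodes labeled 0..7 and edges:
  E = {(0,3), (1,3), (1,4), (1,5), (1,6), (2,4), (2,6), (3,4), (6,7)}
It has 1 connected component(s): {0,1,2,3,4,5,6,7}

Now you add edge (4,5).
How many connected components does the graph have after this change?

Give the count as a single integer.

Initial component count: 1
Add (4,5): endpoints already in same component. Count unchanged: 1.
New component count: 1

Answer: 1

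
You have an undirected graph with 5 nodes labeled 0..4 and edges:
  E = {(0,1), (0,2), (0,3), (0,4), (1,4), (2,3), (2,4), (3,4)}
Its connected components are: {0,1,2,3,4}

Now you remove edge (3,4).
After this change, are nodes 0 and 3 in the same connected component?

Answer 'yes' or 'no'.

Answer: yes

Derivation:
Initial components: {0,1,2,3,4}
Removing edge (3,4): not a bridge — component count unchanged at 1.
New components: {0,1,2,3,4}
Are 0 and 3 in the same component? yes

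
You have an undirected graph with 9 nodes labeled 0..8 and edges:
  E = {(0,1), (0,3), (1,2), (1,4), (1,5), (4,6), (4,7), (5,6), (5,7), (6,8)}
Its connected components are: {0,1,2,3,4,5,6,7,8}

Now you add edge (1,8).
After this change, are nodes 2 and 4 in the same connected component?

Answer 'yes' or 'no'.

Initial components: {0,1,2,3,4,5,6,7,8}
Adding edge (1,8): both already in same component {0,1,2,3,4,5,6,7,8}. No change.
New components: {0,1,2,3,4,5,6,7,8}
Are 2 and 4 in the same component? yes

Answer: yes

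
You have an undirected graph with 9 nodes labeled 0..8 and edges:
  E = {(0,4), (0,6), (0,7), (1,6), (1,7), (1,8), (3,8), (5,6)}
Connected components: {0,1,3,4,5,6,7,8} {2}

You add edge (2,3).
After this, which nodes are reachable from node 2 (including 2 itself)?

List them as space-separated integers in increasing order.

Before: nodes reachable from 2: {2}
Adding (2,3): merges 2's component with another. Reachability grows.
After: nodes reachable from 2: {0,1,2,3,4,5,6,7,8}

Answer: 0 1 2 3 4 5 6 7 8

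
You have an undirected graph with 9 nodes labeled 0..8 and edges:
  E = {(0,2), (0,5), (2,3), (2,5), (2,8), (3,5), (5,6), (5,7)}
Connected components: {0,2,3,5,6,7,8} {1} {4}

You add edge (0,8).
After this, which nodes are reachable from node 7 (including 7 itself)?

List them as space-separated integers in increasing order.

Answer: 0 2 3 5 6 7 8

Derivation:
Before: nodes reachable from 7: {0,2,3,5,6,7,8}
Adding (0,8): both endpoints already in same component. Reachability from 7 unchanged.
After: nodes reachable from 7: {0,2,3,5,6,7,8}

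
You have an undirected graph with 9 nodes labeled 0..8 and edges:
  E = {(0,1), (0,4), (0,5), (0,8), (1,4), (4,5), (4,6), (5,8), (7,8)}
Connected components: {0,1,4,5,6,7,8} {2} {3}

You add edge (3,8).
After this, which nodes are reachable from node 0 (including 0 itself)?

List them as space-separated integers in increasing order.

Answer: 0 1 3 4 5 6 7 8

Derivation:
Before: nodes reachable from 0: {0,1,4,5,6,7,8}
Adding (3,8): merges 0's component with another. Reachability grows.
After: nodes reachable from 0: {0,1,3,4,5,6,7,8}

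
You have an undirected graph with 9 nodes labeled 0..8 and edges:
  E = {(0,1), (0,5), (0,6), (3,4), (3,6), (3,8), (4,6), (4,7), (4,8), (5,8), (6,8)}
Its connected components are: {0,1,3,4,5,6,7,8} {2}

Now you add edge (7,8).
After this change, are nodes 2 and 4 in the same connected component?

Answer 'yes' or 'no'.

Initial components: {0,1,3,4,5,6,7,8} {2}
Adding edge (7,8): both already in same component {0,1,3,4,5,6,7,8}. No change.
New components: {0,1,3,4,5,6,7,8} {2}
Are 2 and 4 in the same component? no

Answer: no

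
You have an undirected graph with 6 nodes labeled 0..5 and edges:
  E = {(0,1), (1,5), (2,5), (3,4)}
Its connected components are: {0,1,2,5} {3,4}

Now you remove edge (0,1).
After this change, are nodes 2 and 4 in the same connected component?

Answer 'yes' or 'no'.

Initial components: {0,1,2,5} {3,4}
Removing edge (0,1): it was a bridge — component count 2 -> 3.
New components: {0} {1,2,5} {3,4}
Are 2 and 4 in the same component? no

Answer: no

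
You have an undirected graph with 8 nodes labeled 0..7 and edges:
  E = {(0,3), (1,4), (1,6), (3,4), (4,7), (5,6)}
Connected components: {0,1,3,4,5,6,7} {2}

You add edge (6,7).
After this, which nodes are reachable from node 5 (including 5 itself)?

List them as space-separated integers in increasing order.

Answer: 0 1 3 4 5 6 7

Derivation:
Before: nodes reachable from 5: {0,1,3,4,5,6,7}
Adding (6,7): both endpoints already in same component. Reachability from 5 unchanged.
After: nodes reachable from 5: {0,1,3,4,5,6,7}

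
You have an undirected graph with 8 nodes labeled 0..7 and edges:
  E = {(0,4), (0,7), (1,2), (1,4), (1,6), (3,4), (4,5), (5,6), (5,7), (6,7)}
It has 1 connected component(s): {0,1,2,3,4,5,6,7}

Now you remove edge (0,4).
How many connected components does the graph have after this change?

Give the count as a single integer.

Answer: 1

Derivation:
Initial component count: 1
Remove (0,4): not a bridge. Count unchanged: 1.
  After removal, components: {0,1,2,3,4,5,6,7}
New component count: 1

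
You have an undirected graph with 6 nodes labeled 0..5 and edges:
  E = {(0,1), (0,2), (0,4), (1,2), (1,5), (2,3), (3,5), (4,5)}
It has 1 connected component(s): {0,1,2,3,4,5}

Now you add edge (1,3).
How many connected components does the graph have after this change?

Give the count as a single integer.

Initial component count: 1
Add (1,3): endpoints already in same component. Count unchanged: 1.
New component count: 1

Answer: 1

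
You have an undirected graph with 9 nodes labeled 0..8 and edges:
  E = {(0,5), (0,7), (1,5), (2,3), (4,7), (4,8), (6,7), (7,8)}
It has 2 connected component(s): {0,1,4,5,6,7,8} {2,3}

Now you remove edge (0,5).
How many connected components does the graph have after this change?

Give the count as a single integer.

Answer: 3

Derivation:
Initial component count: 2
Remove (0,5): it was a bridge. Count increases: 2 -> 3.
  After removal, components: {0,4,6,7,8} {1,5} {2,3}
New component count: 3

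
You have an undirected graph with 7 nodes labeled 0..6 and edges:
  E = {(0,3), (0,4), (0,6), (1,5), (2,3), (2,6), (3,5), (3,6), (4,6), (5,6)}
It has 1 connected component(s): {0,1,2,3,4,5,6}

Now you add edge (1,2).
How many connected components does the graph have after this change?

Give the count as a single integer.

Answer: 1

Derivation:
Initial component count: 1
Add (1,2): endpoints already in same component. Count unchanged: 1.
New component count: 1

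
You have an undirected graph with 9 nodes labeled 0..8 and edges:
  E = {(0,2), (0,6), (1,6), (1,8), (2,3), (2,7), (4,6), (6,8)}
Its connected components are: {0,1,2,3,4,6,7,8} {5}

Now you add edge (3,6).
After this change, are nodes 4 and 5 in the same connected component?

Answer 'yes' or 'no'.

Answer: no

Derivation:
Initial components: {0,1,2,3,4,6,7,8} {5}
Adding edge (3,6): both already in same component {0,1,2,3,4,6,7,8}. No change.
New components: {0,1,2,3,4,6,7,8} {5}
Are 4 and 5 in the same component? no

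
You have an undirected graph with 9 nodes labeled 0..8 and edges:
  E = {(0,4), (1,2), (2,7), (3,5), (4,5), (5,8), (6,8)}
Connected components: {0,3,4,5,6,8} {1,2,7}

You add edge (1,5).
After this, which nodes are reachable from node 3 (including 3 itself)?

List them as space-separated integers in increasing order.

Before: nodes reachable from 3: {0,3,4,5,6,8}
Adding (1,5): merges 3's component with another. Reachability grows.
After: nodes reachable from 3: {0,1,2,3,4,5,6,7,8}

Answer: 0 1 2 3 4 5 6 7 8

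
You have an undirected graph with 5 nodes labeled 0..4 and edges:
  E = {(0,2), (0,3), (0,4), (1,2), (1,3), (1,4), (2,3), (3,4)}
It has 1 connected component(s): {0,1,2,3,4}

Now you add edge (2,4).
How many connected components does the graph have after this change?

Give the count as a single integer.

Answer: 1

Derivation:
Initial component count: 1
Add (2,4): endpoints already in same component. Count unchanged: 1.
New component count: 1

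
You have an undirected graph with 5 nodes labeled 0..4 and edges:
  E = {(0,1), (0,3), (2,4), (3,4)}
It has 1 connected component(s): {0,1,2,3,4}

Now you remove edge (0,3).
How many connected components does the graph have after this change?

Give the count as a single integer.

Answer: 2

Derivation:
Initial component count: 1
Remove (0,3): it was a bridge. Count increases: 1 -> 2.
  After removal, components: {0,1} {2,3,4}
New component count: 2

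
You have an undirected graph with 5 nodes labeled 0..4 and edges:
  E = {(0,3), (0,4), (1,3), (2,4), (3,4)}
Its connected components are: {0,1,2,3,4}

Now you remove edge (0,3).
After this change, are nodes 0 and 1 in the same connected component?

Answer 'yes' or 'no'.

Initial components: {0,1,2,3,4}
Removing edge (0,3): not a bridge — component count unchanged at 1.
New components: {0,1,2,3,4}
Are 0 and 1 in the same component? yes

Answer: yes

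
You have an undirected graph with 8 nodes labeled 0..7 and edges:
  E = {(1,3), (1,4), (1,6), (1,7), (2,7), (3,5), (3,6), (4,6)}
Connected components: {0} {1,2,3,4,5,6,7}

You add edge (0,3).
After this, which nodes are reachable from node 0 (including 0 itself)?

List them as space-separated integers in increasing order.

Answer: 0 1 2 3 4 5 6 7

Derivation:
Before: nodes reachable from 0: {0}
Adding (0,3): merges 0's component with another. Reachability grows.
After: nodes reachable from 0: {0,1,2,3,4,5,6,7}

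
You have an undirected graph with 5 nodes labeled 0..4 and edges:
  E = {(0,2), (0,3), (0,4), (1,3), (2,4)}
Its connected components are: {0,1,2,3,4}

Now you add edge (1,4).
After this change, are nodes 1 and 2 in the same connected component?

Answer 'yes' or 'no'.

Answer: yes

Derivation:
Initial components: {0,1,2,3,4}
Adding edge (1,4): both already in same component {0,1,2,3,4}. No change.
New components: {0,1,2,3,4}
Are 1 and 2 in the same component? yes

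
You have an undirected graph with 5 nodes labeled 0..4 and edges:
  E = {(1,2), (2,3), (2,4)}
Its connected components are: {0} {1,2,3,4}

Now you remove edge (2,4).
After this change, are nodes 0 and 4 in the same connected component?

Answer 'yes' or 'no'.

Initial components: {0} {1,2,3,4}
Removing edge (2,4): it was a bridge — component count 2 -> 3.
New components: {0} {1,2,3} {4}
Are 0 and 4 in the same component? no

Answer: no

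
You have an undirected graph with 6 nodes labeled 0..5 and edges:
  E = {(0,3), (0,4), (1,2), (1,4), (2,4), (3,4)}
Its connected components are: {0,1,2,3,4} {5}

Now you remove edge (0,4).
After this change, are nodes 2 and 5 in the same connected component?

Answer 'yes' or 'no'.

Initial components: {0,1,2,3,4} {5}
Removing edge (0,4): not a bridge — component count unchanged at 2.
New components: {0,1,2,3,4} {5}
Are 2 and 5 in the same component? no

Answer: no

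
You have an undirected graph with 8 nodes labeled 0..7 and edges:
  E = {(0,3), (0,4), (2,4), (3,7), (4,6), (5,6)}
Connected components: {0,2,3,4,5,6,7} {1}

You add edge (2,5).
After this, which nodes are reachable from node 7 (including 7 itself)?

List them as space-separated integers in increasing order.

Before: nodes reachable from 7: {0,2,3,4,5,6,7}
Adding (2,5): both endpoints already in same component. Reachability from 7 unchanged.
After: nodes reachable from 7: {0,2,3,4,5,6,7}

Answer: 0 2 3 4 5 6 7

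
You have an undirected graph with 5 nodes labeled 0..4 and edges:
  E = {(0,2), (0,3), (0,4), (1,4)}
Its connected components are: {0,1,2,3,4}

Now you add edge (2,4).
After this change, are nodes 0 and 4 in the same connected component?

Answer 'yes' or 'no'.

Answer: yes

Derivation:
Initial components: {0,1,2,3,4}
Adding edge (2,4): both already in same component {0,1,2,3,4}. No change.
New components: {0,1,2,3,4}
Are 0 and 4 in the same component? yes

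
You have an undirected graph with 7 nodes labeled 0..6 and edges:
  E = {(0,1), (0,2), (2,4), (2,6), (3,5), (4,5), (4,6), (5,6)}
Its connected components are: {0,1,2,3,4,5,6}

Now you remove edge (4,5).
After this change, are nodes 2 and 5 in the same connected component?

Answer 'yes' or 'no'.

Initial components: {0,1,2,3,4,5,6}
Removing edge (4,5): not a bridge — component count unchanged at 1.
New components: {0,1,2,3,4,5,6}
Are 2 and 5 in the same component? yes

Answer: yes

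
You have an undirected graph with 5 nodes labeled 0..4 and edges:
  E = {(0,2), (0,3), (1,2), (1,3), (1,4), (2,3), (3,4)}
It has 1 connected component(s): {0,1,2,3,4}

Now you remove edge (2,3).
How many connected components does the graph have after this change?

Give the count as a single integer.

Initial component count: 1
Remove (2,3): not a bridge. Count unchanged: 1.
  After removal, components: {0,1,2,3,4}
New component count: 1

Answer: 1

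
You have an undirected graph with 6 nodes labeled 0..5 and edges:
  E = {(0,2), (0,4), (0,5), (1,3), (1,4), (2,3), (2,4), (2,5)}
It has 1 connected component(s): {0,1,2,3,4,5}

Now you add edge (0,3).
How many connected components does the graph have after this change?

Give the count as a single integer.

Answer: 1

Derivation:
Initial component count: 1
Add (0,3): endpoints already in same component. Count unchanged: 1.
New component count: 1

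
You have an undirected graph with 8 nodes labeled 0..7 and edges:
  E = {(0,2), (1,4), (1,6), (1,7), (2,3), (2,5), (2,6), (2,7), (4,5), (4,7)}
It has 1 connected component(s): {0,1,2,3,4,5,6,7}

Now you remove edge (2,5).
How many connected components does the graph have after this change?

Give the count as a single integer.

Initial component count: 1
Remove (2,5): not a bridge. Count unchanged: 1.
  After removal, components: {0,1,2,3,4,5,6,7}
New component count: 1

Answer: 1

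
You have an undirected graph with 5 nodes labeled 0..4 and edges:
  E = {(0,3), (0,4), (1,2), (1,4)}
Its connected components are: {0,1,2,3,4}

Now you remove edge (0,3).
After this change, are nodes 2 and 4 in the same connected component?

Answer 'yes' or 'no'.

Answer: yes

Derivation:
Initial components: {0,1,2,3,4}
Removing edge (0,3): it was a bridge — component count 1 -> 2.
New components: {0,1,2,4} {3}
Are 2 and 4 in the same component? yes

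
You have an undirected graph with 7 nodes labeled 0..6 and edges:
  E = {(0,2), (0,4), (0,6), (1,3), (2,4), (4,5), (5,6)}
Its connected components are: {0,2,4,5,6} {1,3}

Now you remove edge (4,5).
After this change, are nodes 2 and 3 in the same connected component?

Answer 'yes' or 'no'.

Initial components: {0,2,4,5,6} {1,3}
Removing edge (4,5): not a bridge — component count unchanged at 2.
New components: {0,2,4,5,6} {1,3}
Are 2 and 3 in the same component? no

Answer: no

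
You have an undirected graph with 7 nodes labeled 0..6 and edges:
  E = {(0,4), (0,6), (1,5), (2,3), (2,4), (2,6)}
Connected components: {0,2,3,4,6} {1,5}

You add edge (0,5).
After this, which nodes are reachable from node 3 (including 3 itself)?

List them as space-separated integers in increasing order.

Before: nodes reachable from 3: {0,2,3,4,6}
Adding (0,5): merges 3's component with another. Reachability grows.
After: nodes reachable from 3: {0,1,2,3,4,5,6}

Answer: 0 1 2 3 4 5 6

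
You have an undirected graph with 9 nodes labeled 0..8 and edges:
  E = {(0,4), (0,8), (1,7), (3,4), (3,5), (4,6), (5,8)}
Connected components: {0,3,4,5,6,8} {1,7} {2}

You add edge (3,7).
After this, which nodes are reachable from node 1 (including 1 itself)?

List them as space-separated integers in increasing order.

Before: nodes reachable from 1: {1,7}
Adding (3,7): merges 1's component with another. Reachability grows.
After: nodes reachable from 1: {0,1,3,4,5,6,7,8}

Answer: 0 1 3 4 5 6 7 8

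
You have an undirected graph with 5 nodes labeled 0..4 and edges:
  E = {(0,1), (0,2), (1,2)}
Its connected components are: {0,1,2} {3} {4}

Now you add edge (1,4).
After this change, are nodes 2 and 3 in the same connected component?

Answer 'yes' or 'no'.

Answer: no

Derivation:
Initial components: {0,1,2} {3} {4}
Adding edge (1,4): merges {0,1,2} and {4}.
New components: {0,1,2,4} {3}
Are 2 and 3 in the same component? no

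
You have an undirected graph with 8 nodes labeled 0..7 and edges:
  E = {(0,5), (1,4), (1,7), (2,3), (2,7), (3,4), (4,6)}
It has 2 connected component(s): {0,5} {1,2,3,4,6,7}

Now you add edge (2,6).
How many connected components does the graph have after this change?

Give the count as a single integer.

Answer: 2

Derivation:
Initial component count: 2
Add (2,6): endpoints already in same component. Count unchanged: 2.
New component count: 2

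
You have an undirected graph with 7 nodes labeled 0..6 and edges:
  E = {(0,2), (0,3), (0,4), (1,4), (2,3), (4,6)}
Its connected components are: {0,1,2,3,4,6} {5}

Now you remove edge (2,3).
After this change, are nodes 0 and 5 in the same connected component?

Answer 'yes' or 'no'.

Initial components: {0,1,2,3,4,6} {5}
Removing edge (2,3): not a bridge — component count unchanged at 2.
New components: {0,1,2,3,4,6} {5}
Are 0 and 5 in the same component? no

Answer: no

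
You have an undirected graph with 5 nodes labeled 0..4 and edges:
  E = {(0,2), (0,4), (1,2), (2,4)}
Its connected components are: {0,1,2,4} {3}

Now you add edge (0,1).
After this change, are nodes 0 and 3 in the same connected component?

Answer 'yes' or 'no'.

Initial components: {0,1,2,4} {3}
Adding edge (0,1): both already in same component {0,1,2,4}. No change.
New components: {0,1,2,4} {3}
Are 0 and 3 in the same component? no

Answer: no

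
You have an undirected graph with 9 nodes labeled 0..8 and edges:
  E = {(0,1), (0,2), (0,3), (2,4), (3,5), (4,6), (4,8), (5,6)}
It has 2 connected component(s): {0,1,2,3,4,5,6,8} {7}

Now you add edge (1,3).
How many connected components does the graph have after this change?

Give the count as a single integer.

Initial component count: 2
Add (1,3): endpoints already in same component. Count unchanged: 2.
New component count: 2

Answer: 2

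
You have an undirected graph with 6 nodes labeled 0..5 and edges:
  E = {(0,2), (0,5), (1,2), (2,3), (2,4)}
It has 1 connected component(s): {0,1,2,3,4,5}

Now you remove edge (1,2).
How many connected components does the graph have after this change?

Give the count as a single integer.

Answer: 2

Derivation:
Initial component count: 1
Remove (1,2): it was a bridge. Count increases: 1 -> 2.
  After removal, components: {0,2,3,4,5} {1}
New component count: 2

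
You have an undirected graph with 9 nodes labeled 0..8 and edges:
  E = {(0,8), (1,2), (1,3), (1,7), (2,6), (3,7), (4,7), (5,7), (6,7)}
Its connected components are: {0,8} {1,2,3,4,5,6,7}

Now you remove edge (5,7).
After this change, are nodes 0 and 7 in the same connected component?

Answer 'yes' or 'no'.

Answer: no

Derivation:
Initial components: {0,8} {1,2,3,4,5,6,7}
Removing edge (5,7): it was a bridge — component count 2 -> 3.
New components: {0,8} {1,2,3,4,6,7} {5}
Are 0 and 7 in the same component? no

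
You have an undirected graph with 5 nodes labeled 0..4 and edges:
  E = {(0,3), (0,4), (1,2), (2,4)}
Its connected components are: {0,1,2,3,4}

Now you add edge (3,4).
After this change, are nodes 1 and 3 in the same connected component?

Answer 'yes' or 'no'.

Initial components: {0,1,2,3,4}
Adding edge (3,4): both already in same component {0,1,2,3,4}. No change.
New components: {0,1,2,3,4}
Are 1 and 3 in the same component? yes

Answer: yes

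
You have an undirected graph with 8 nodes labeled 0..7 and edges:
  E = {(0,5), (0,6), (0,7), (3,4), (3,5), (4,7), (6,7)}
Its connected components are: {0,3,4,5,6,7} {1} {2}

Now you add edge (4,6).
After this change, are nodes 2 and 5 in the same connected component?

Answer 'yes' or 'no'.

Initial components: {0,3,4,5,6,7} {1} {2}
Adding edge (4,6): both already in same component {0,3,4,5,6,7}. No change.
New components: {0,3,4,5,6,7} {1} {2}
Are 2 and 5 in the same component? no

Answer: no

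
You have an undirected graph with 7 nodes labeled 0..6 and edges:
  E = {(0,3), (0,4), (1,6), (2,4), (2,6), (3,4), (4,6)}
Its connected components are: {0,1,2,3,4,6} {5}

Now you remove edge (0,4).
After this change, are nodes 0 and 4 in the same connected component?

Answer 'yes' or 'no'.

Answer: yes

Derivation:
Initial components: {0,1,2,3,4,6} {5}
Removing edge (0,4): not a bridge — component count unchanged at 2.
New components: {0,1,2,3,4,6} {5}
Are 0 and 4 in the same component? yes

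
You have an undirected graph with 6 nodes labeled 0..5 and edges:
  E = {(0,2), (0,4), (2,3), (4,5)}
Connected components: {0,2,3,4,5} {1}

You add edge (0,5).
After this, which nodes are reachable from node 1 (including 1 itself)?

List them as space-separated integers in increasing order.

Answer: 1

Derivation:
Before: nodes reachable from 1: {1}
Adding (0,5): both endpoints already in same component. Reachability from 1 unchanged.
After: nodes reachable from 1: {1}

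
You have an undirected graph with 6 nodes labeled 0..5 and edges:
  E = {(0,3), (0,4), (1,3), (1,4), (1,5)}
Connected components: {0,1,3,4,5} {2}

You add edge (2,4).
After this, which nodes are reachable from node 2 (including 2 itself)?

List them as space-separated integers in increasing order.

Answer: 0 1 2 3 4 5

Derivation:
Before: nodes reachable from 2: {2}
Adding (2,4): merges 2's component with another. Reachability grows.
After: nodes reachable from 2: {0,1,2,3,4,5}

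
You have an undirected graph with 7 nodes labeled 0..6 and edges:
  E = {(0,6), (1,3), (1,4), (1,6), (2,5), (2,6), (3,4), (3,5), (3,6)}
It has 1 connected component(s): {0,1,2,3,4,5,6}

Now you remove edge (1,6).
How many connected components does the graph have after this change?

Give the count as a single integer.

Initial component count: 1
Remove (1,6): not a bridge. Count unchanged: 1.
  After removal, components: {0,1,2,3,4,5,6}
New component count: 1

Answer: 1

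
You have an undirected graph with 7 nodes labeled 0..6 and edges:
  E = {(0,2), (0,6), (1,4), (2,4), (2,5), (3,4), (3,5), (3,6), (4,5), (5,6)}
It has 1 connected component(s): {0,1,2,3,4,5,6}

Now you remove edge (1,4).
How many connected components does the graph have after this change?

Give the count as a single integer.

Initial component count: 1
Remove (1,4): it was a bridge. Count increases: 1 -> 2.
  After removal, components: {0,2,3,4,5,6} {1}
New component count: 2

Answer: 2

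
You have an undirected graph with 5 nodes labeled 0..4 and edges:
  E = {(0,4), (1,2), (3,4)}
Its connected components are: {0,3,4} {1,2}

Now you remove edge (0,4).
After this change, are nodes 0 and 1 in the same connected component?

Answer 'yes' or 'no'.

Initial components: {0,3,4} {1,2}
Removing edge (0,4): it was a bridge — component count 2 -> 3.
New components: {0} {1,2} {3,4}
Are 0 and 1 in the same component? no

Answer: no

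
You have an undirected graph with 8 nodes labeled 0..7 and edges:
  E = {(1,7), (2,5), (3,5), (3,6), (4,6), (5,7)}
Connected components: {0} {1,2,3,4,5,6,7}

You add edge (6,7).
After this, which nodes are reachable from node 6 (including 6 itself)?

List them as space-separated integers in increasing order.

Before: nodes reachable from 6: {1,2,3,4,5,6,7}
Adding (6,7): both endpoints already in same component. Reachability from 6 unchanged.
After: nodes reachable from 6: {1,2,3,4,5,6,7}

Answer: 1 2 3 4 5 6 7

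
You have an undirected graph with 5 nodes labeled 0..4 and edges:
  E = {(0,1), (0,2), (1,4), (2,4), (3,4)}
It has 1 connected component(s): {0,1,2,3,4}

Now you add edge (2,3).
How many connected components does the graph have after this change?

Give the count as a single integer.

Answer: 1

Derivation:
Initial component count: 1
Add (2,3): endpoints already in same component. Count unchanged: 1.
New component count: 1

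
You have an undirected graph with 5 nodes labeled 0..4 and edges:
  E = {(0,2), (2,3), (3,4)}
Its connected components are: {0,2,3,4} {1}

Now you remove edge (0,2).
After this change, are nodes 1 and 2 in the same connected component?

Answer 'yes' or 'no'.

Initial components: {0,2,3,4} {1}
Removing edge (0,2): it was a bridge — component count 2 -> 3.
New components: {0} {1} {2,3,4}
Are 1 and 2 in the same component? no

Answer: no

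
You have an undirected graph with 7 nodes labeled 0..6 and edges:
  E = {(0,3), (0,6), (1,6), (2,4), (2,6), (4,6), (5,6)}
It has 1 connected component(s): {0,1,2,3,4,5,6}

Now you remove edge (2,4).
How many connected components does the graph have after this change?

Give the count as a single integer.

Initial component count: 1
Remove (2,4): not a bridge. Count unchanged: 1.
  After removal, components: {0,1,2,3,4,5,6}
New component count: 1

Answer: 1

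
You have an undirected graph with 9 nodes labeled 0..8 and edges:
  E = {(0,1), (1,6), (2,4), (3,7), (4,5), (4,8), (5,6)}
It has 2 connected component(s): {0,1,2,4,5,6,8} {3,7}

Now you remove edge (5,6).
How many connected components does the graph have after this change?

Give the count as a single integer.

Initial component count: 2
Remove (5,6): it was a bridge. Count increases: 2 -> 3.
  After removal, components: {0,1,6} {2,4,5,8} {3,7}
New component count: 3

Answer: 3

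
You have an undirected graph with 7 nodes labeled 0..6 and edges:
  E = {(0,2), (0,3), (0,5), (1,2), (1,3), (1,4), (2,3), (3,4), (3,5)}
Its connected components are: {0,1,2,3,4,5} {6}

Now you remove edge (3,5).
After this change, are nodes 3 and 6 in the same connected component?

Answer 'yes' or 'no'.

Initial components: {0,1,2,3,4,5} {6}
Removing edge (3,5): not a bridge — component count unchanged at 2.
New components: {0,1,2,3,4,5} {6}
Are 3 and 6 in the same component? no

Answer: no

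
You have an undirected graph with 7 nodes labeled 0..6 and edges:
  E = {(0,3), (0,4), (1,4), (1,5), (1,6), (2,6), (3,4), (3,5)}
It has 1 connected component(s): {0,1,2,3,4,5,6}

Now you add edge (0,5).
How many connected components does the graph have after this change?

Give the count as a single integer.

Initial component count: 1
Add (0,5): endpoints already in same component. Count unchanged: 1.
New component count: 1

Answer: 1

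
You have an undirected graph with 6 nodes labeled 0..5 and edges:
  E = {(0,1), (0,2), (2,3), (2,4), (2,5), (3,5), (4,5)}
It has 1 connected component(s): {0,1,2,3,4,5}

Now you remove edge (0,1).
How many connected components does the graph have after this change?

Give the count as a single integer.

Initial component count: 1
Remove (0,1): it was a bridge. Count increases: 1 -> 2.
  After removal, components: {0,2,3,4,5} {1}
New component count: 2

Answer: 2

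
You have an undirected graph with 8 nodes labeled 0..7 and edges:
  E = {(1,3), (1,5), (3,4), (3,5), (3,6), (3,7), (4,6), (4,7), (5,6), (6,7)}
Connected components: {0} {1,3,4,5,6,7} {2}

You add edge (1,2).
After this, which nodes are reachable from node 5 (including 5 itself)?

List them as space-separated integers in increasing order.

Before: nodes reachable from 5: {1,3,4,5,6,7}
Adding (1,2): merges 5's component with another. Reachability grows.
After: nodes reachable from 5: {1,2,3,4,5,6,7}

Answer: 1 2 3 4 5 6 7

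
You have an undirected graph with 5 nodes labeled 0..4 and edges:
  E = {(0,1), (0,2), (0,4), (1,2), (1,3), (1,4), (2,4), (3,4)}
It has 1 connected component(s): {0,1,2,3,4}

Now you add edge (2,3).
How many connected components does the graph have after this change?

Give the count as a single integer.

Answer: 1

Derivation:
Initial component count: 1
Add (2,3): endpoints already in same component. Count unchanged: 1.
New component count: 1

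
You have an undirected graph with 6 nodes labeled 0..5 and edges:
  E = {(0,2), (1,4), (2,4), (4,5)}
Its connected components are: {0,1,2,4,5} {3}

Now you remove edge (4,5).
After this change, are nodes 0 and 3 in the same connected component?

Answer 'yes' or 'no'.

Initial components: {0,1,2,4,5} {3}
Removing edge (4,5): it was a bridge — component count 2 -> 3.
New components: {0,1,2,4} {3} {5}
Are 0 and 3 in the same component? no

Answer: no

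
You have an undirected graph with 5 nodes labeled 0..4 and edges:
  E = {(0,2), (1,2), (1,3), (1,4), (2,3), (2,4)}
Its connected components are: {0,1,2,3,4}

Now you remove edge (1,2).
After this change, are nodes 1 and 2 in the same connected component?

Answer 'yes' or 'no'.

Initial components: {0,1,2,3,4}
Removing edge (1,2): not a bridge — component count unchanged at 1.
New components: {0,1,2,3,4}
Are 1 and 2 in the same component? yes

Answer: yes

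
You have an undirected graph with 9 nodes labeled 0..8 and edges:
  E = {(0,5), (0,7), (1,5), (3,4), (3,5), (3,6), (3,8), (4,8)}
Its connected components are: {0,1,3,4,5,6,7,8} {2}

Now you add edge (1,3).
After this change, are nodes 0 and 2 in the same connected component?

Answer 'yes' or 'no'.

Answer: no

Derivation:
Initial components: {0,1,3,4,5,6,7,8} {2}
Adding edge (1,3): both already in same component {0,1,3,4,5,6,7,8}. No change.
New components: {0,1,3,4,5,6,7,8} {2}
Are 0 and 2 in the same component? no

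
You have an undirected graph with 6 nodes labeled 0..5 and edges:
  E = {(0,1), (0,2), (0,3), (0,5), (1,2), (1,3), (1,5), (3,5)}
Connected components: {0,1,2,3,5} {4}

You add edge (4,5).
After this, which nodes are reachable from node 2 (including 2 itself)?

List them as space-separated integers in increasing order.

Before: nodes reachable from 2: {0,1,2,3,5}
Adding (4,5): merges 2's component with another. Reachability grows.
After: nodes reachable from 2: {0,1,2,3,4,5}

Answer: 0 1 2 3 4 5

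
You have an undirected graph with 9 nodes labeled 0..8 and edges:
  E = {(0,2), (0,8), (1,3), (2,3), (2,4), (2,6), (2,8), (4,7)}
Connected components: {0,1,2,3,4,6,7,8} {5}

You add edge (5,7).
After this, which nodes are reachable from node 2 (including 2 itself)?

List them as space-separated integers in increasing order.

Before: nodes reachable from 2: {0,1,2,3,4,6,7,8}
Adding (5,7): merges 2's component with another. Reachability grows.
After: nodes reachable from 2: {0,1,2,3,4,5,6,7,8}

Answer: 0 1 2 3 4 5 6 7 8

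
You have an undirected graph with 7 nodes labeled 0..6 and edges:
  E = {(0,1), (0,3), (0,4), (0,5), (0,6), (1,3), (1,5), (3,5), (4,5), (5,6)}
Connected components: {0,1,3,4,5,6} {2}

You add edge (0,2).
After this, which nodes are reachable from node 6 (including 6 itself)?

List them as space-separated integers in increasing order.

Answer: 0 1 2 3 4 5 6

Derivation:
Before: nodes reachable from 6: {0,1,3,4,5,6}
Adding (0,2): merges 6's component with another. Reachability grows.
After: nodes reachable from 6: {0,1,2,3,4,5,6}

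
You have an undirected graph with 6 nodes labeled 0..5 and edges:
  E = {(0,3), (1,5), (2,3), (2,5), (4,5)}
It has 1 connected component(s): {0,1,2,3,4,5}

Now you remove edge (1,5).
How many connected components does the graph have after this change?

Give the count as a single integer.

Initial component count: 1
Remove (1,5): it was a bridge. Count increases: 1 -> 2.
  After removal, components: {0,2,3,4,5} {1}
New component count: 2

Answer: 2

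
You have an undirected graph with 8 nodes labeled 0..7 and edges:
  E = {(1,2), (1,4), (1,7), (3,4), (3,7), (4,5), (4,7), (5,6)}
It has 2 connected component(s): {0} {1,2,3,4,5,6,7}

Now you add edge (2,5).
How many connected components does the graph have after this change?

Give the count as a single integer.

Answer: 2

Derivation:
Initial component count: 2
Add (2,5): endpoints already in same component. Count unchanged: 2.
New component count: 2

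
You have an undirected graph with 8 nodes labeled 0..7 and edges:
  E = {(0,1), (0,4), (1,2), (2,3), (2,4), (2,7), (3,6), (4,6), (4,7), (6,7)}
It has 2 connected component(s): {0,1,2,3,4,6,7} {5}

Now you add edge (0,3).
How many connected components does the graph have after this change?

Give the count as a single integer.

Initial component count: 2
Add (0,3): endpoints already in same component. Count unchanged: 2.
New component count: 2

Answer: 2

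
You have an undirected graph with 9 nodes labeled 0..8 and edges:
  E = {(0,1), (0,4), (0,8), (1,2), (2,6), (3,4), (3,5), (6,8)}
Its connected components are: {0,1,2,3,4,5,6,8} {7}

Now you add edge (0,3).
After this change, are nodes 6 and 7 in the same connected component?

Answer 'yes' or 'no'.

Answer: no

Derivation:
Initial components: {0,1,2,3,4,5,6,8} {7}
Adding edge (0,3): both already in same component {0,1,2,3,4,5,6,8}. No change.
New components: {0,1,2,3,4,5,6,8} {7}
Are 6 and 7 in the same component? no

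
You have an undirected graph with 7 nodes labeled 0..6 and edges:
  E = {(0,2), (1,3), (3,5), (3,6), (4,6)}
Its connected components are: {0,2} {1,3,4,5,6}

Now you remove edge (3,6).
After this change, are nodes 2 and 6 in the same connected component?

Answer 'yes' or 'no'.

Initial components: {0,2} {1,3,4,5,6}
Removing edge (3,6): it was a bridge — component count 2 -> 3.
New components: {0,2} {1,3,5} {4,6}
Are 2 and 6 in the same component? no

Answer: no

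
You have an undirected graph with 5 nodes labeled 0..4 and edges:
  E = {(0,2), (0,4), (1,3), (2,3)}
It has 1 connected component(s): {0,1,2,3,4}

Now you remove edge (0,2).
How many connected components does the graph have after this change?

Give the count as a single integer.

Initial component count: 1
Remove (0,2): it was a bridge. Count increases: 1 -> 2.
  After removal, components: {0,4} {1,2,3}
New component count: 2

Answer: 2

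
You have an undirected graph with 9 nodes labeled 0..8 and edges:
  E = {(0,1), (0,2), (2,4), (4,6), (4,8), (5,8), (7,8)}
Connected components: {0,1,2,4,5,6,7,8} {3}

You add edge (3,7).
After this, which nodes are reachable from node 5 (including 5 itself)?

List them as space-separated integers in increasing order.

Answer: 0 1 2 3 4 5 6 7 8

Derivation:
Before: nodes reachable from 5: {0,1,2,4,5,6,7,8}
Adding (3,7): merges 5's component with another. Reachability grows.
After: nodes reachable from 5: {0,1,2,3,4,5,6,7,8}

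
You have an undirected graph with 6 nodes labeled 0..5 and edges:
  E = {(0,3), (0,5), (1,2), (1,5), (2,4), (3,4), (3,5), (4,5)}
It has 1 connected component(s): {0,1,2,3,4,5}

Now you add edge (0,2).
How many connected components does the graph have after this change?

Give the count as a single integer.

Initial component count: 1
Add (0,2): endpoints already in same component. Count unchanged: 1.
New component count: 1

Answer: 1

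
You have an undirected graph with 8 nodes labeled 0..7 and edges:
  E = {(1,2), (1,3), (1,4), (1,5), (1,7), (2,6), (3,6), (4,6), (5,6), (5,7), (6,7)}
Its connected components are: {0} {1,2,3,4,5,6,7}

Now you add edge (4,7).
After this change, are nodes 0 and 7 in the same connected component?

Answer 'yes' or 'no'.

Initial components: {0} {1,2,3,4,5,6,7}
Adding edge (4,7): both already in same component {1,2,3,4,5,6,7}. No change.
New components: {0} {1,2,3,4,5,6,7}
Are 0 and 7 in the same component? no

Answer: no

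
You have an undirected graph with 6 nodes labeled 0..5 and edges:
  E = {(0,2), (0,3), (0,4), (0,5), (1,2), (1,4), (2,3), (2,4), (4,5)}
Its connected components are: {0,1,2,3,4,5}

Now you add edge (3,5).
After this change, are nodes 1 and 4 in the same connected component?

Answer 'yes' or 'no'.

Answer: yes

Derivation:
Initial components: {0,1,2,3,4,5}
Adding edge (3,5): both already in same component {0,1,2,3,4,5}. No change.
New components: {0,1,2,3,4,5}
Are 1 and 4 in the same component? yes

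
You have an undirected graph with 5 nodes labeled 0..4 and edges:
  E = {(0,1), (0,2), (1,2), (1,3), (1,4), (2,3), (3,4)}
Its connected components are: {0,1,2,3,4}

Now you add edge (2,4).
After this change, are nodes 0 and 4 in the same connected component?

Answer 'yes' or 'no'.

Initial components: {0,1,2,3,4}
Adding edge (2,4): both already in same component {0,1,2,3,4}. No change.
New components: {0,1,2,3,4}
Are 0 and 4 in the same component? yes

Answer: yes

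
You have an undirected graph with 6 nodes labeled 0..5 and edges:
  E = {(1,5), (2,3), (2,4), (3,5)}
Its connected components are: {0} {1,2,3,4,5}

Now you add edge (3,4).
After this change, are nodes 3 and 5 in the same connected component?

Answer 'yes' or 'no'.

Initial components: {0} {1,2,3,4,5}
Adding edge (3,4): both already in same component {1,2,3,4,5}. No change.
New components: {0} {1,2,3,4,5}
Are 3 and 5 in the same component? yes

Answer: yes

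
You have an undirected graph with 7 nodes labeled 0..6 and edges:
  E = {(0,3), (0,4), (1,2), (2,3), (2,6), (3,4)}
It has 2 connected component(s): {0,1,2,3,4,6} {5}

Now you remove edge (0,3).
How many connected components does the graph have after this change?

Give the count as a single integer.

Answer: 2

Derivation:
Initial component count: 2
Remove (0,3): not a bridge. Count unchanged: 2.
  After removal, components: {0,1,2,3,4,6} {5}
New component count: 2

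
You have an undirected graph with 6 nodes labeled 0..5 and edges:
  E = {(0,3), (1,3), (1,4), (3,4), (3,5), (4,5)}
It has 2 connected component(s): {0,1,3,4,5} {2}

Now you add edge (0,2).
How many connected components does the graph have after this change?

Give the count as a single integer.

Answer: 1

Derivation:
Initial component count: 2
Add (0,2): merges two components. Count decreases: 2 -> 1.
New component count: 1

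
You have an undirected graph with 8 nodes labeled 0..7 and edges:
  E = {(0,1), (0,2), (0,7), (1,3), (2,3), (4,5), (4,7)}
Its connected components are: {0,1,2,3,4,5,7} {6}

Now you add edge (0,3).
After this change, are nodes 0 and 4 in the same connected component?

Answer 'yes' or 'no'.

Answer: yes

Derivation:
Initial components: {0,1,2,3,4,5,7} {6}
Adding edge (0,3): both already in same component {0,1,2,3,4,5,7}. No change.
New components: {0,1,2,3,4,5,7} {6}
Are 0 and 4 in the same component? yes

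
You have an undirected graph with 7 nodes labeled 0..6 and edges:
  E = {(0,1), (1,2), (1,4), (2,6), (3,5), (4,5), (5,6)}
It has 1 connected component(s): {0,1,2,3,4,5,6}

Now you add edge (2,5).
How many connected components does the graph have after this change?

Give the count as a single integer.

Initial component count: 1
Add (2,5): endpoints already in same component. Count unchanged: 1.
New component count: 1

Answer: 1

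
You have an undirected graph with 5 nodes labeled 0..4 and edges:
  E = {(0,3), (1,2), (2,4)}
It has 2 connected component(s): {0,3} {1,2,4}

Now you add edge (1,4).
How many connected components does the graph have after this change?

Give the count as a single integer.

Initial component count: 2
Add (1,4): endpoints already in same component. Count unchanged: 2.
New component count: 2

Answer: 2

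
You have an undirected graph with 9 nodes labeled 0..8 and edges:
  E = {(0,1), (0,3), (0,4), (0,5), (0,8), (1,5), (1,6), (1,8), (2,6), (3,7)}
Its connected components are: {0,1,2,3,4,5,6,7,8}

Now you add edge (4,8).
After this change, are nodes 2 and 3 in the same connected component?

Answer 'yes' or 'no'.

Answer: yes

Derivation:
Initial components: {0,1,2,3,4,5,6,7,8}
Adding edge (4,8): both already in same component {0,1,2,3,4,5,6,7,8}. No change.
New components: {0,1,2,3,4,5,6,7,8}
Are 2 and 3 in the same component? yes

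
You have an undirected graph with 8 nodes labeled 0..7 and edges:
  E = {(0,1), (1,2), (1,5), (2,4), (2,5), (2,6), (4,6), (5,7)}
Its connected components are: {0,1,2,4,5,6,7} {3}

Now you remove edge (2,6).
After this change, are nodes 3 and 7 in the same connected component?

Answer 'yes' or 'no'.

Answer: no

Derivation:
Initial components: {0,1,2,4,5,6,7} {3}
Removing edge (2,6): not a bridge — component count unchanged at 2.
New components: {0,1,2,4,5,6,7} {3}
Are 3 and 7 in the same component? no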